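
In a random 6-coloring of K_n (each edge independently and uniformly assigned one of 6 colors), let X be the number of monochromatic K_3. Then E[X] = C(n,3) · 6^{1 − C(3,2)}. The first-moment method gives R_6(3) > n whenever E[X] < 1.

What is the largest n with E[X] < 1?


We need C(n, 3) · 6^{1 − 3} < 1, i.e. C(n, 3) < 6^{3 − 1} = 36.
Check values of n near the boundary:
  n = 3: C(3, 3) = 1; 1 < 36? YES
  n = 4: C(4, 3) = 4; 4 < 36? YES
  n = 5: C(5, 3) = 10; 10 < 36? YES
  n = 6: C(6, 3) = 20; 20 < 36? YES
  n = 7: C(7, 3) = 35; 35 < 36? YES
  n = 8: C(8, 3) = 56; 56 < 36? NO
  n = 9: C(9, 3) = 84; 84 < 36? NO
  n = 10: C(10, 3) = 120; 120 < 36? NO
The largest n with C(n, 3) < 36 is n = 7 (where E[X] = 35/36 ≈ 0.972). Hence R_6(3) > 7, i.e. R_6(3) ≥ 8.

Largest n = 7; hence R_6(3) > 7.


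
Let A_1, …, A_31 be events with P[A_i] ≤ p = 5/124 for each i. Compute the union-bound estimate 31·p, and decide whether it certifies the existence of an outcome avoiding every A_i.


Union bound: P[∪_{i=1}^{31} A_i] ≤ Σ_i P[A_i] ≤ 31·p = 31·(5/124) = 5/4.
Numerically: 5/4 ≈ 1.2500.
Is 5/4 < 1? NO.
Since the bound 5/4 is ≥ 1, the union bound is uninformative here; it does NOT by itself certify existence.

31·p = 5/4 ≈ 1.2500; existence NOT certified by the union bound.


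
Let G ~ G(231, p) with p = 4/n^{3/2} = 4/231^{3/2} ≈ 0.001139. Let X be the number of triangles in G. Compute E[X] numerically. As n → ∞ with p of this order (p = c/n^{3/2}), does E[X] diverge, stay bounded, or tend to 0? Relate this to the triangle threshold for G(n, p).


Number of potential triangles: C(231, 3) = 2027795.
Each occurs with probability p³ ≈ (0.001139)³ ≈ 1.478857e-09.
By linearity: E[X] = C(231, 3)·p³ ≈ 2027795 · 1.478857e-09 ≈ 0.0030.
Since α = 3/2 > 1, p = c/n^{3/2} = o(1/n) is below the triangle threshold p ~ 1/n. Asymptotically E[X] ~ (c³/6)·n^{3(1−α)} = (4³/6)·n^{-1.5} → 0, so by Markov's inequality G has no triangles w.h.p.

E[X] ≈ 0.0030; in regime p = Θ(1/n^{3/2}) E[X] tends to 0 (below the triangle threshold p ~ 1/n).


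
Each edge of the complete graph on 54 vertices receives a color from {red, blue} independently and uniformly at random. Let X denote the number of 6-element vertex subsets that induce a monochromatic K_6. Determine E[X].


Let X = Σ_S X_S over the C(54, 6) = 25827165 subsets S of size 6, where X_S = 1 if the K_6 on S is monochromatic.
For a fixed S, the K_6 on S has C(6, 2) = 15 edges. P[all 15 edges red] = (1/2)^15, and likewise for blue, so P[monochromatic] = 2·(1/2)^15 = 2^{1 − 15} = 1/16384.
By linearity: E[X] = C(54, 6) · 2^{1 − 15} = 25827165 · 1/16384 = 25827165/16384.
Numerically: E[X] ≈ 1576.365051.

E[X] = C(54,6)·2^(1−C(6,2)) = 25827165/16384 ≈ 1576.365051.


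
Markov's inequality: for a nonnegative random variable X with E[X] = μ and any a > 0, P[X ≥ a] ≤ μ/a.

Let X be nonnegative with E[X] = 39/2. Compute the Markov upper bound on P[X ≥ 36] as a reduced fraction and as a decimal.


μ = E[X] = 39/2, a = 36.
Markov: P[X ≥ 36] ≤ μ/a = (39/2)/36 = 13/24.
Numerically: ≈ 0.54167.
(Since a = 36 > μ = 19.50000, the bound 13/24 is < 1 and informative.)

P[X ≥ 36] ≤ 13/24 ≈ 0.54167.


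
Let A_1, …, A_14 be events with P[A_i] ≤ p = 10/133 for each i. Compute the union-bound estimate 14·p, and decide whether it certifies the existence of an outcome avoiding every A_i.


Union bound: P[∪_{i=1}^{14} A_i] ≤ Σ_i P[A_i] ≤ 14·p = 14·(10/133) = 20/19.
Numerically: 20/19 ≈ 1.05263.
Is 20/19 < 1? NO.
Since the bound 20/19 is ≥ 1, the union bound is uninformative here; it does NOT by itself certify existence.

14·p = 20/19 ≈ 1.05263; existence NOT certified by the union bound.


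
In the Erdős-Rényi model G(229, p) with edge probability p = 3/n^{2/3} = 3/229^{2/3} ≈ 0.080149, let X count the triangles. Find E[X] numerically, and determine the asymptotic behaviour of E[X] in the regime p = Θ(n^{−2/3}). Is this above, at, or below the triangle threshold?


Number of potential triangles: C(229, 3) = 1975354.
Each occurs with probability p³ ≈ (0.080149)³ ≈ 5.1486432e-04.
By linearity: E[X] = C(229, 3)·p³ ≈ 1975354 · 5.1486432e-04 ≈ 1017.03930.
Since α = 2/3 < 1, p = c/n^{2/3} ≫ 1/n is above the triangle threshold p ~ 1/n. Asymptotically E[X] ~ (c³/6)·n^{3(1−α)} = (3³/6)·n^{1} → ∞; triangles are abundant w.h.p.

E[X] ≈ 1017.03930; in regime p = Θ(1/n^{2/3}) E[X] diverges (above the triangle threshold p ~ 1/n).


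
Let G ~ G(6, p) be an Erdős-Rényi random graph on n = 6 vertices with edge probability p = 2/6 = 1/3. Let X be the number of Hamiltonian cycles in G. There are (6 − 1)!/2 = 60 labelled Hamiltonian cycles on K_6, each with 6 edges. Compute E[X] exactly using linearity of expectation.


K_6 has (6 − 1)!/2 = 60 labelled Hamiltonian cycles.
For each such Hamiltonian cycle H, let X_H = 1 if all 6 edges of H are present in G. Then P[X_H = 1] = p^{6} = (1/3)^{6} = 1/729.
By linearity of expectation: E[X] = Σ_H E[X_H] = 60 · p^{6} = 60 · 1/729 = 20/243.
Numerically: E[X] ≈ 0.0823.

E[X] = 60 · (1/3)^{6} = 20/243 ≈ 0.0823.


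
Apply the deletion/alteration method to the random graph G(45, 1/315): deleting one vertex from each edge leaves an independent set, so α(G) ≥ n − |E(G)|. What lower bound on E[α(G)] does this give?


E[|E(G)|] = C(45, 2)·p = 990 · (1/315) = 22/7.
E[α(G)] ≥ n − E[|E(G)|] = 45 − 22/7 = 293/7.
Numerically: ≈ 41.85714.
(This is only a lower bound; the true E[α(G)] may be larger.)

E[α(G)] ≥ 293/7 ≈ 41.85714.


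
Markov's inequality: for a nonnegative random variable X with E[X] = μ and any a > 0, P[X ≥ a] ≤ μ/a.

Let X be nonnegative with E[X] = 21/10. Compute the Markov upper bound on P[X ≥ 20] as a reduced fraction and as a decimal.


μ = E[X] = 21/10, a = 20.
Markov: P[X ≥ 20] ≤ μ/a = (21/10)/20 = 21/200.
Numerically: ≈ 0.10500.
(Since a = 20 > μ = 2.10000, the bound 21/200 is < 1 and informative.)

P[X ≥ 20] ≤ 21/200 ≈ 0.10500.


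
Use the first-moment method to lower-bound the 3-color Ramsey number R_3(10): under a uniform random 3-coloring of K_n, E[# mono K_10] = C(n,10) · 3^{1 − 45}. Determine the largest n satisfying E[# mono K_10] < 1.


We need C(n, 10) · 3^{1 − 45} < 1, i.e. C(n, 10) < 3^{45 − 1} = 984770902183611232881.
Check values of n near the boundary:
  n = 571: C(571, 10) = 937951290893172842001; 937951290893172842001 < 984770902183611232881? YES
  n = 572: C(572, 10) = 954640815642161682606; 954640815642161682606 < 984770902183611232881? YES
  n = 573: C(573, 10) = 971597135635805762226; 971597135635805762226 < 984770902183611232881? YES
  n = 574: C(574, 10) = 988824035203816502691; 988824035203816502691 < 984770902183611232881? NO
The largest n with C(n, 10) < 984770902183611232881 is n = 573 (where E[X] = 35985079097622435638/36472996377170786403 ≈ 0.987). Hence R_3(10) > 573, i.e. R_3(10) ≥ 574.

Largest n = 573; hence R_3(10) > 573.


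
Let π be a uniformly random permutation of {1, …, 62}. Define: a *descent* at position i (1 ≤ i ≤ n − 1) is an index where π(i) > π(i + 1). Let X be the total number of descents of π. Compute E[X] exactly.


Write X = Σ X_I over i = 1, …, 61, with X_I the indicator of one descent.
There are 61 indicators.
For each fixed i, the pair (π(i), π(i+1)) is a uniformly random ordered pair of distinct values from {1, …, 62}; by symmetry P[π(i) > π(i+1)] = 1/2.
By linearity: E[X] = 61 · (1/2) = (62 − 1) · (1/2) = 61/2 ≈ 30.5000.

E[X] = 61/2 = 30.5000.


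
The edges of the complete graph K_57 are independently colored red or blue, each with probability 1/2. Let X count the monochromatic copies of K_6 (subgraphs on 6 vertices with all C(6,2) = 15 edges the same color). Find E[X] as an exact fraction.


Let X = Σ_S X_S over the C(57, 6) = 36288252 subsets S of size 6, where X_S = 1 if the K_6 on S is monochromatic.
For a fixed S, the K_6 on S has C(6, 2) = 15 edges. P[all 15 edges red] = (1/2)^15, and likewise for blue, so P[monochromatic] = 2·(1/2)^15 = 2^{1 − 15} = 1/16384.
By linearity of expectation: E[X] = C(57, 6) · 2^{1 − 15} = 36288252 · 1/16384 = 9072063/4096.
Numerically: E[X] ≈ 2214.85913.

E[X] = C(57,6)·2^(1−C(6,2)) = 9072063/4096 ≈ 2214.85913.


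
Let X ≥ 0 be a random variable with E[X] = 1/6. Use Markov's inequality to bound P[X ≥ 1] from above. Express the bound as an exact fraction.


μ = E[X] = 1/6, a = 1.
Markov: P[X ≥ 1] ≤ μ/a = (1/6)/1 = 1/6.
Numerically: ≈ 0.167.
(Since a = 1 > μ = 0.167, the bound 1/6 is < 1 and informative.)

P[X ≥ 1] ≤ 1/6 ≈ 0.167.


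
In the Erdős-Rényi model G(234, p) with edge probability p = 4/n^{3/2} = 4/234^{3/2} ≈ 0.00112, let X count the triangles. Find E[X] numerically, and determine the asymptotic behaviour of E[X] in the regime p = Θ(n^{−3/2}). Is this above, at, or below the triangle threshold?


Number of potential triangles: C(234, 3) = 2108184.
Each occurs with probability p³ ≈ (0.00112)³ ≈ 1.39543e-09.
By linearity: E[X] = C(234, 3)·p³ ≈ 2108184 · 1.39543e-09 ≈ 0.003.
Since α = 3/2 > 1, p = c/n^{3/2} = o(1/n) is below the triangle threshold p ~ 1/n. Asymptotically E[X] ~ (c³/6)·n^{3(1−α)} = (4³/6)·n^{-1.5} → 0, so by Markov's inequality G has no triangles w.h.p.

E[X] ≈ 0.003; in regime p = Θ(1/n^{3/2}) E[X] tends to 0 (below the triangle threshold p ~ 1/n).


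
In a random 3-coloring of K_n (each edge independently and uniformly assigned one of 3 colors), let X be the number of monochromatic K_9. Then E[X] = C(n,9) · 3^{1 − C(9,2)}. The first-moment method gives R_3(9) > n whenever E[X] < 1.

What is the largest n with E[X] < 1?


We need C(n, 9) · 3^{1 − 36} < 1, i.e. C(n, 9) < 3^{36 − 1} = 50031545098999707.
Check values of n near the boundary:
  n = 298: C(298, 9) = 45207677551849890; 45207677551849890 < 50031545098999707? YES
  n = 299: C(299, 9) = 46610674441390059; 46610674441390059 < 50031545098999707? YES
  n = 300: C(300, 9) = 48052241692154700; 48052241692154700 < 50031545098999707? YES
  n = 301: C(301, 9) = 49533303936090975; 49533303936090975 < 50031545098999707? YES
  n = 302: C(302, 9) = 51054804739588650; 51054804739588650 < 50031545098999707? NO
  n = 303: C(303, 9) = 52617706925494425; 52617706925494425 < 50031545098999707? NO
The largest n with C(n, 9) < 50031545098999707 is n = 301 (where E[X] = 16511101312030325/16677181699666569 ≈ 0.990041). Hence R_3(9) > 301, i.e. R_3(9) ≥ 302.

Largest n = 301; hence R_3(9) > 301.


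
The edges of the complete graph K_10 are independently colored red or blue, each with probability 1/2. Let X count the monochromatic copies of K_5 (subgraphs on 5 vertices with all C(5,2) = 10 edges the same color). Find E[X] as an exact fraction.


Let X = Σ_S X_S over the C(10, 5) = 252 subsets S of size 5, where X_S = 1 if the K_5 on S is monochromatic.
For a fixed S, the K_5 on S has C(5, 2) = 10 edges. P[all 10 edges red] = (1/2)^10, and likewise for blue, so P[monochromatic] = 2·(1/2)^10 = 2^{1 − 10} = 1/512.
By linearity of expectation: E[X] = C(10, 5) · 2^{1 − 10} = 252 · 1/512 = 63/128.
Numerically: E[X] ≈ 0.4922.

E[X] = C(10,5)·2^(1−C(5,2)) = 63/128 ≈ 0.4922.


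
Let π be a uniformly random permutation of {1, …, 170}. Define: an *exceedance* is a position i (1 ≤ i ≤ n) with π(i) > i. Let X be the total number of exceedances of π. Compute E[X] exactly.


Write X = Σ_{i=1}^{170} X_i, where X_i = 1_{π(i) > i}.
For each fixed i, π(i) is uniform over {1, …, 170} (marginal of a uniform permutation), so P[π(i) > i] = (n − i)/n. Summing: Σ_{i=1}^{170} (n − i)/n = (0 + 1 + … + 169)/170 = 170(170 − 1)/(2·170) = (170 − 1)/2.
Hence E[X] = Σ_{i=1}^{170} (170 − i)/170 = 169/2 ≈ 84.5000.

E[X] = 169/2 = 84.5000.


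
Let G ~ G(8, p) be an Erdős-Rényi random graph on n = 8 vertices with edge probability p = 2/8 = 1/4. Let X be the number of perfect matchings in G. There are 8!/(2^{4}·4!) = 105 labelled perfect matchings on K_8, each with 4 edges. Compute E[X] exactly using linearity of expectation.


K_8 has 8!/(2^{4}·4!) = 105 labelled perfect matchings.
For each such perfect matching H, let X_H = 1 if all 4 edges of H are present in G. Then P[X_H = 1] = p^{4} = (1/4)^{4} = 1/256.
By linearity of expectation: E[X] = Σ_H E[X_H] = 105 · p^{4} = 105 · 1/256 = 105/256.
Numerically: E[X] ≈ 0.41016.

E[X] = 105 · (1/4)^{4} = 105/256 ≈ 0.41016.


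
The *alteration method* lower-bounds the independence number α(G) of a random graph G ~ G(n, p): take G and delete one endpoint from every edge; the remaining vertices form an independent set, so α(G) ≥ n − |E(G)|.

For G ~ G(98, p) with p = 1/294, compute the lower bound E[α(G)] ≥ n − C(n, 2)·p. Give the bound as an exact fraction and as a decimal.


E[|E(G)|] = C(98, 2)·p = 4753 · (1/294) = 97/6.
E[α(G)] ≥ n − E[|E(G)|] = 98 − 97/6 = 491/6.
Numerically: ≈ 81.833333.
(This is only a lower bound; the true E[α(G)] may be larger.)

E[α(G)] ≥ 491/6 ≈ 81.833333.


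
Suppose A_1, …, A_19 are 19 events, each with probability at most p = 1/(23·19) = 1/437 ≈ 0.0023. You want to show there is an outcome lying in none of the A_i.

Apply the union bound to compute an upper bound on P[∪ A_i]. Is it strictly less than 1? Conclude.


Union bound: P[∪_{i=1}^{19} A_i] ≤ Σ_i P[A_i] ≤ 19·p = 19·(1/437) = 1/23.
Numerically: 1/23 ≈ 0.0435.
Is 1/23 < 1? YES.
Since P[∪ A_i] ≤ 1/23 < 1, the complement has P[∩ A_i^c] ≥ 1 − 1/23 = 22/23 > 0, so some outcome avoids every A_i.

19·p = 1/23 ≈ 0.0435; existence CERTIFIED by the union bound.


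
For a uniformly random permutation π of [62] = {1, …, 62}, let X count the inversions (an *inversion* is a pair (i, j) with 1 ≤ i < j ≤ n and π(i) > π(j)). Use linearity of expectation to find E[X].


Write X = Σ X_I over the C(62, 2) = 1891 pairs i < j, with X_I the indicator of one inversion.
There are 1891 indicators.
For each fixed pair i < j, the values π(i) and π(j) are two distinct elements of {1, …, 62} in uniformly random order; by symmetry P[π(i) > π(j)] = 1/2.
By linearity: E[X] = 1891 · (1/2) = C(62, 2) · (1/2) = 1891/2 = 1891/2 ≈ 945.500.

E[X] = 1891/2 = 945.500.


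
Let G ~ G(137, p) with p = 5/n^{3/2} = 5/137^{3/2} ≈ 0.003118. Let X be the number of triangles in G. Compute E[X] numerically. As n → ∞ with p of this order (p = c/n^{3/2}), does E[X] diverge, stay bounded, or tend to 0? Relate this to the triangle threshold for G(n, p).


Number of potential triangles: C(137, 3) = 419220.
Each occurs with probability p³ ≈ (0.003118)³ ≈ 3.031569e-08.
By linearity: E[X] = C(137, 3)·p³ ≈ 419220 · 3.031569e-08 ≈ 0.0127.
Since α = 3/2 > 1, p = c/n^{3/2} = o(1/n) is below the triangle threshold p ~ 1/n. Asymptotically E[X] ~ (c³/6)·n^{3(1−α)} = (5³/6)·n^{-1.5} → 0, so by Markov's inequality G has no triangles w.h.p.

E[X] ≈ 0.0127; in regime p = Θ(1/n^{3/2}) E[X] tends to 0 (below the triangle threshold p ~ 1/n).


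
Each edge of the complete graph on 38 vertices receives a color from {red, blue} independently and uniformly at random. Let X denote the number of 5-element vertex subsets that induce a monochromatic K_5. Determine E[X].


Let X = Σ_S X_S over the C(38, 5) = 501942 subsets S of size 5, where X_S = 1 if the K_5 on S is monochromatic.
For a fixed S, the K_5 on S has C(5, 2) = 10 edges. P[all 10 edges red] = (1/2)^10, and likewise for blue, so P[monochromatic] = 2·(1/2)^10 = 2^{1 − 10} = 1/512.
Summing: E[X] = C(38, 5) · 2^{1 − 10} = 501942 · 1/512 = 250971/256.
Numerically: E[X] ≈ 980.35547.

E[X] = C(38,5)·2^(1−C(5,2)) = 250971/256 ≈ 980.35547.


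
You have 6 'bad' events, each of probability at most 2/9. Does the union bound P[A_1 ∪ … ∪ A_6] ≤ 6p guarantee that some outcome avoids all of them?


Union bound: P[∪_{i=1}^{6} A_i] ≤ Σ_i P[A_i] ≤ 6·p = 6·(2/9) = 4/3.
Numerically: 4/3 ≈ 1.333333.
Is 4/3 < 1? NO.
Since the bound 4/3 is ≥ 1, the union bound is uninformative here; it does NOT by itself certify existence.

6·p = 4/3 ≈ 1.333333; existence NOT certified by the union bound.


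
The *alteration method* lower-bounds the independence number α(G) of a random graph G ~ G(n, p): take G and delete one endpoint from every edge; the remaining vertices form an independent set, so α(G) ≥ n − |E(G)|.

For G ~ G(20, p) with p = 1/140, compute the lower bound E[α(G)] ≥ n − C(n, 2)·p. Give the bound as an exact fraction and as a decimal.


E[|E(G)|] = C(20, 2)·p = 190 · (1/140) = 19/14.
E[α(G)] ≥ n − E[|E(G)|] = 20 − 19/14 = 261/14.
Numerically: ≈ 18.643.
(This is only a lower bound; the true E[α(G)] may be larger.)

E[α(G)] ≥ 261/14 ≈ 18.643.


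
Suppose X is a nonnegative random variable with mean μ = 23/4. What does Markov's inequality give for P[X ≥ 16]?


μ = E[X] = 23/4, a = 16.
Markov: P[X ≥ 16] ≤ μ/a = (23/4)/16 = 23/64.
Numerically: ≈ 0.359375.
(Since a = 16 > μ = 5.750000, the bound 23/64 is < 1 and informative.)

P[X ≥ 16] ≤ 23/64 ≈ 0.359375.


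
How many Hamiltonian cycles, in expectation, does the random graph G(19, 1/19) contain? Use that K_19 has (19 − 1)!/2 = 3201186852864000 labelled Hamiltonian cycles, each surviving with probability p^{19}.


K_19 has (19 − 1)!/2 = 3201186852864000 labelled Hamiltonian cycles.
For each such Hamiltonian cycle H, let X_H = 1 if all 19 edges of H are present in G. Then P[X_H = 1] = p^{19} = (1/19)^{19} = 1/1978419655660313589123979.
Summing the indicators: E[X] = Σ_H E[X_H] = 3201186852864000 · p^{19} = 3201186852864000 · 1/1978419655660313589123979 = 3201186852864000/1978419655660313589123979.
Numerically: E[X] ≈ 1.618e-09.

E[X] = 3201186852864000 · (1/19)^{19} = 3201186852864000/1978419655660313589123979 ≈ 1.618e-09.


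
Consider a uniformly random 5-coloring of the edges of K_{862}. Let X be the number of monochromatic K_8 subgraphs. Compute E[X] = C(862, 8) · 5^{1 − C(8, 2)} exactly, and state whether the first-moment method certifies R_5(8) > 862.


E[X] = C(862, 8) · 5^{1 − 28} = 7317951015318931845 · 5^{−27} = 7317951015318931845/7450580596923828125.
As a reduced fraction: E[X] = 1463590203063786369/1490116119384765625 ≈ 0.9822.
Is E[X] < 1? YES.
Since E[X] < 1, there exists a 5-coloring of K_{862} with no monochromatic K_8; hence R_5(8) > 862.

E[X] = 1463590203063786369/1490116119384765625 ≈ 0.9822; E[X] < 1, so R_5(8) > 862.


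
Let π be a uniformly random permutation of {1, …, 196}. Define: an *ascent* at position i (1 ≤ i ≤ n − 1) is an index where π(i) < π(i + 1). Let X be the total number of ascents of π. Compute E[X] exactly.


Write X = Σ X_I over i = 1, …, 195, with X_I the indicator of one ascent.
There are 195 indicators.
For each fixed i, the pair (π(i), π(i+1)) is a uniformly random ordered pair of distinct values from {1, …, 196}; by symmetry P[π(i) < π(i+1)] = 1/2.
By linearity: E[X] = 195 · (1/2) = (196 − 1) · (1/2) = 195/2 ≈ 97.5000.

E[X] = 195/2 = 97.5000.


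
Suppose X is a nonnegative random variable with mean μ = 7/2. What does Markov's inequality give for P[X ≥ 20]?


μ = E[X] = 7/2, a = 20.
Markov: P[X ≥ 20] ≤ μ/a = (7/2)/20 = 7/40.
Numerically: ≈ 0.175.
(Since a = 20 > μ = 3.500, the bound 7/40 is < 1 and informative.)

P[X ≥ 20] ≤ 7/40 ≈ 0.175.


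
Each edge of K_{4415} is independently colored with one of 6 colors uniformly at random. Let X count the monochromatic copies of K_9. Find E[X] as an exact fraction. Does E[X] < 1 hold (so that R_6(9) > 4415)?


E[X] = C(4415, 9) · 6^{1 − 36} = 1742086910069196051229123255 · 6^{−35} = 1742086910069196051229123255/1719070799748422591028658176.
As a reduced fraction: E[X] = 1742086910069196051229123255/1719070799748422591028658176 ≈ 1.013389.
Is E[X] < 1? NO.
Since E[X] ≥ 1, the first-moment bound is inconclusive at n = 4415; it does NOT by itself certify R_6(9) > 4415.

E[X] = 1742086910069196051229123255/1719070799748422591028658176 ≈ 1.013389; E[X] ≥ 1; first-moment method inconclusive here.


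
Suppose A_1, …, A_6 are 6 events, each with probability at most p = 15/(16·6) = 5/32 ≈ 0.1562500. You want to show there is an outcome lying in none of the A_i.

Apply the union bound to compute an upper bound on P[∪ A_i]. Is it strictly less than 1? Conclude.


Union bound: P[∪_{i=1}^{6} A_i] ≤ Σ_i P[A_i] ≤ 6·p = 6·(5/32) = 15/16.
Numerically: 15/16 ≈ 0.9375000.
Is 15/16 < 1? YES.
Since P[∪ A_i] ≤ 15/16 < 1, the complement has P[∩ A_i^c] ≥ 1 − 15/16 = 1/16 > 0, so some outcome avoids every A_i.

6·p = 15/16 ≈ 0.9375000; existence CERTIFIED by the union bound.


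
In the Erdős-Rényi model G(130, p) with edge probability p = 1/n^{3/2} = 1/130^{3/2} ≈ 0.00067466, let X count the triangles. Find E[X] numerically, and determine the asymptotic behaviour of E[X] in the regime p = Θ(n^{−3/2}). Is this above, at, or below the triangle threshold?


Number of potential triangles: C(130, 3) = 357760.
Each occurs with probability p³ ≈ (0.00067466)³ ≈ 3.0708239e-10.
By linearity: E[X] = C(130, 3)·p³ ≈ 357760 · 3.0708239e-10 ≈ 0.00011.
Since α = 3/2 > 1, p = c/n^{3/2} = o(1/n) is below the triangle threshold p ~ 1/n. Asymptotically E[X] ~ (c³/6)·n^{3(1−α)} = (1³/6)·n^{-1.5} → 0, so by Markov's inequality G has no triangles w.h.p.

E[X] ≈ 0.00011; in regime p = Θ(1/n^{3/2}) E[X] tends to 0 (below the triangle threshold p ~ 1/n).


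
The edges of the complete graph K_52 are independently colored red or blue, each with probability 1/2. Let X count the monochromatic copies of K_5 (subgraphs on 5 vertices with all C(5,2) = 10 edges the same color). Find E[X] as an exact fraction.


Let X = Σ_S X_S over the C(52, 5) = 2598960 subsets S of size 5, where X_S = 1 if the K_5 on S is monochromatic.
For a fixed S, the K_5 on S has C(5, 2) = 10 edges. P[all 10 edges red] = (1/2)^10, and likewise for blue, so P[monochromatic] = 2·(1/2)^10 = 2^{1 − 10} = 1/512.
By linearity: E[X] = C(52, 5) · 2^{1 − 10} = 2598960 · 1/512 = 162435/32.
Numerically: E[X] ≈ 5076.094.

E[X] = C(52,5)·2^(1−C(5,2)) = 162435/32 ≈ 5076.094.


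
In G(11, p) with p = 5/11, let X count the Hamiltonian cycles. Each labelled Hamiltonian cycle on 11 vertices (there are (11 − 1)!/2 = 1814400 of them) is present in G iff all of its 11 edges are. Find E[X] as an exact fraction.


K_11 has (11 − 1)!/2 = 1814400 labelled Hamiltonian cycles.
For each such Hamiltonian cycle H, let X_H = 1 if all 11 edges of H are present in G. Then P[X_H = 1] = p^{11} = (5/11)^{11} = 48828125/285311670611.
By linearity: E[X] = Σ_H E[X_H] = 1814400 · p^{11} = 1814400 · 48828125/285311670611 = 88593750000000/285311670611.
Numerically: E[X] ≈ 310.52.

E[X] = 1814400 · (5/11)^{11} = 88593750000000/285311670611 ≈ 310.52.


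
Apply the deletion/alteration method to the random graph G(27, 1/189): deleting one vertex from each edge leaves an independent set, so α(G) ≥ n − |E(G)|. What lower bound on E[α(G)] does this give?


E[|E(G)|] = C(27, 2)·p = 351 · (1/189) = 13/7.
E[α(G)] ≥ n − E[|E(G)|] = 27 − 13/7 = 176/7.
Numerically: ≈ 25.14286.
(This is only a lower bound; the true E[α(G)] may be larger.)

E[α(G)] ≥ 176/7 ≈ 25.14286.


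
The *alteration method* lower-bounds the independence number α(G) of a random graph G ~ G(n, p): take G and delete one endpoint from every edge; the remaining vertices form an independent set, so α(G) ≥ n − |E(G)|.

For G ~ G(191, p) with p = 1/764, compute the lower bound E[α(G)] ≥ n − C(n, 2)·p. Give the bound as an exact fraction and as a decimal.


E[|E(G)|] = C(191, 2)·p = 18145 · (1/764) = 95/4.
E[α(G)] ≥ n − E[|E(G)|] = 191 − 95/4 = 669/4.
Numerically: ≈ 167.25000.
(This is only a lower bound; the true E[α(G)] may be larger.)

E[α(G)] ≥ 669/4 ≈ 167.25000.


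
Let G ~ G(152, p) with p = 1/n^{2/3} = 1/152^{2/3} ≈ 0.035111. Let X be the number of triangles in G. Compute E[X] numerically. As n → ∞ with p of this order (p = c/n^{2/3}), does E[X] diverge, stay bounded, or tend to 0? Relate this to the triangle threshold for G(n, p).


Number of potential triangles: C(152, 3) = 573800.
Each occurs with probability p³ ≈ (0.035111)³ ≈ 4.3282548e-05.
By linearity: E[X] = C(152, 3)·p³ ≈ 573800 · 4.3282548e-05 ≈ 24.83553.
Since α = 2/3 < 1, p = c/n^{2/3} ≫ 1/n is above the triangle threshold p ~ 1/n. Asymptotically E[X] ~ (c³/6)·n^{3(1−α)} = (1³/6)·n^{1} → ∞; triangles are abundant w.h.p.

E[X] ≈ 24.83553; in regime p = Θ(1/n^{2/3}) E[X] diverges (above the triangle threshold p ~ 1/n).


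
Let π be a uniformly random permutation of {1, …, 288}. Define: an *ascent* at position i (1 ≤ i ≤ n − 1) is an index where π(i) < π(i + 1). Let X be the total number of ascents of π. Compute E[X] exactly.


Write X = Σ X_I over i = 1, …, 287, with X_I the indicator of one ascent.
There are 287 indicators.
For each fixed i, the pair (π(i), π(i+1)) is a uniformly random ordered pair of distinct values from {1, …, 288}; by symmetry P[π(i) < π(i+1)] = 1/2.
By linearity: E[X] = 287 · (1/2) = (288 − 1) · (1/2) = 287/2 ≈ 143.500000.

E[X] = 287/2 = 143.500000.


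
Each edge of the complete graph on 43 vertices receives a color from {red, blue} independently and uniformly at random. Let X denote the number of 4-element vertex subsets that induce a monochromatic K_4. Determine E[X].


Let X = Σ_S X_S over the C(43, 4) = 123410 subsets S of size 4, where X_S = 1 if the K_4 on S is monochromatic.
For a fixed S, the K_4 on S has C(4, 2) = 6 edges. P[all 6 edges red] = (1/2)^6, and likewise for blue, so P[monochromatic] = 2·(1/2)^6 = 2^{1 − 6} = 1/32.
Summing: E[X] = C(43, 4) · 2^{1 − 6} = 123410 · 1/32 = 61705/16.
Numerically: E[X] ≈ 3856.562.

E[X] = C(43,4)·2^(1−C(4,2)) = 61705/16 ≈ 3856.562.


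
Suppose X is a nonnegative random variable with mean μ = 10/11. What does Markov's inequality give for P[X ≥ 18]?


μ = E[X] = 10/11, a = 18.
Markov: P[X ≥ 18] ≤ μ/a = (10/11)/18 = 5/99.
Numerically: ≈ 0.050505.
(Since a = 18 > μ = 0.909091, the bound 5/99 is < 1 and informative.)

P[X ≥ 18] ≤ 5/99 ≈ 0.050505.


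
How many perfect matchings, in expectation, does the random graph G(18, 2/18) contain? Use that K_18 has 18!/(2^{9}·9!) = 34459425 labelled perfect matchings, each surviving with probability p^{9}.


K_18 has 18!/(2^{9}·9!) = 34459425 labelled perfect matchings.
For each such perfect matching H, let X_H = 1 if all 9 edges of H are present in G. Then P[X_H = 1] = p^{9} = (1/9)^{9} = 1/387420489.
By linearity: E[X] = Σ_H E[X_H] = 34459425 · p^{9} = 34459425 · 1/387420489 = 425425/4782969.
Numerically: E[X] ≈ 0.0889.

E[X] = 34459425 · (1/9)^{9} = 425425/4782969 ≈ 0.0889.


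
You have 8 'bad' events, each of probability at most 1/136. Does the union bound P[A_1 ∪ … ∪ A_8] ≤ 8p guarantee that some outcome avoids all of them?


Union bound: P[∪_{i=1}^{8} A_i] ≤ Σ_i P[A_i] ≤ 8·p = 8·(1/136) = 1/17.
Numerically: 1/17 ≈ 0.059.
Is 1/17 < 1? YES.
Since P[∪ A_i] ≤ 1/17 < 1, the complement has P[∩ A_i^c] ≥ 1 − 1/17 = 16/17 > 0, so some outcome avoids every A_i.

8·p = 1/17 ≈ 0.059; existence CERTIFIED by the union bound.


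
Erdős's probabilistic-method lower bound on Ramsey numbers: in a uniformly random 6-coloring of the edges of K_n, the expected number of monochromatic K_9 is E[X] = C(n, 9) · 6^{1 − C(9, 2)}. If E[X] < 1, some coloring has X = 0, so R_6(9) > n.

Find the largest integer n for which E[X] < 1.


We need C(n, 9) · 6^{1 − 36} < 1, i.e. C(n, 9) < 6^{36 − 1} = 1719070799748422591028658176.
Check values of n near the boundary:
  n = 4405: C(4405, 9) = 1706862792900636302463627150; 1706862792900636302463627150 < 1719070799748422591028658176? YES
  n = 4406: C(4406, 9) = 1710356485221788389505285700; 1710356485221788389505285700 < 1719070799748422591028658176? YES
  n = 4407: C(4407, 9) = 1713856532599459170657070050; 1713856532599459170657070050 < 1719070799748422591028658176? YES
  n = 4408: C(4408, 9) = 1717362945146264156457459600; 1717362945146264156457459600 < 1719070799748422591028658176? YES
  n = 4409: C(4409, 9) = 1720875732988608787686577131; 1720875732988608787686577131 < 1719070799748422591028658176? NO
  n = 4410: C(4410, 9) = 1724394906266704102180823710; 1724394906266704102180823710 < 1719070799748422591028658176? NO
The largest n with C(n, 9) < 1719070799748422591028658176 is n = 4408 (where E[X] = 35778394690547169926197075/35813974994758803979763712 ≈ 0.999). Hence R_6(9) > 4408, i.e. R_6(9) ≥ 4409.

Largest n = 4408; hence R_6(9) > 4408.


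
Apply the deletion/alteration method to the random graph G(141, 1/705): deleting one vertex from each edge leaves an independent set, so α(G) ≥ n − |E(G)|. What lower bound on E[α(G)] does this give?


E[|E(G)|] = C(141, 2)·p = 9870 · (1/705) = 14.
E[α(G)] ≥ n − E[|E(G)|] = 141 − 14 = 127.
Numerically: ≈ 127.000000.
(This is only a lower bound; the true E[α(G)] may be larger.)

E[α(G)] ≥ 127 ≈ 127.000000.


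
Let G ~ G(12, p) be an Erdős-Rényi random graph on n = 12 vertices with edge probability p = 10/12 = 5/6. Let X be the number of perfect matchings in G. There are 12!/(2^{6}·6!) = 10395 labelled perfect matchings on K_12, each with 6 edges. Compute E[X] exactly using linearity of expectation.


K_12 has 12!/(2^{6}·6!) = 10395 labelled perfect matchings.
For each such perfect matching H, let X_H = 1 if all 6 edges of H are present in G. Then P[X_H = 1] = p^{6} = (5/6)^{6} = 15625/46656.
By linearity of expectation: E[X] = Σ_H E[X_H] = 10395 · p^{6} = 10395 · 15625/46656 = 6015625/1728.
Numerically: E[X] ≈ 3481.3.

E[X] = 10395 · (5/6)^{6} = 6015625/1728 ≈ 3481.3.


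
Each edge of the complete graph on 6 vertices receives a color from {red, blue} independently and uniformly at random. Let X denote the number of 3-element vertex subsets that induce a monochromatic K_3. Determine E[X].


Let X = Σ_S X_S over the C(6, 3) = 20 subsets S of size 3, where X_S = 1 if the K_3 on S is monochromatic.
For a fixed S, the K_3 on S has C(3, 2) = 3 edges. P[all 3 edges red] = (1/2)^3, and likewise for blue, so P[monochromatic] = 2·(1/2)^3 = 2^{1 − 3} = 1/4.
By linearity: E[X] = C(6, 3) · 2^{1 − 3} = 20 · 1/4 = 5.
Numerically: E[X] ≈ 5.00000.

E[X] = C(6,3)·2^(1−C(3,2)) = 5 ≈ 5.00000.


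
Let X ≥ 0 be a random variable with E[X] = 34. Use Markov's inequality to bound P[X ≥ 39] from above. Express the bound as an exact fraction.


μ = E[X] = 34, a = 39.
Markov: P[X ≥ 39] ≤ μ/a = (34)/39 = 34/39.
Numerically: ≈ 0.8718.
(Since a = 39 > μ = 34.0000, the bound 34/39 is < 1 and informative.)

P[X ≥ 39] ≤ 34/39 ≈ 0.8718.


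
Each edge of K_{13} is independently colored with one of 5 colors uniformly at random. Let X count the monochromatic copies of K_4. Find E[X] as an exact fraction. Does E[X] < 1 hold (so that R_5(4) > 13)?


E[X] = C(13, 4) · 5^{1 − 6} = 715 · 5^{−5} = 715/3125.
As a reduced fraction: E[X] = 143/625 ≈ 0.22880.
Is E[X] < 1? YES.
Since E[X] < 1, there exists a 5-coloring of K_{13} with no monochromatic K_4; hence R_5(4) > 13.

E[X] = 143/625 ≈ 0.22880; E[X] < 1, so R_5(4) > 13.


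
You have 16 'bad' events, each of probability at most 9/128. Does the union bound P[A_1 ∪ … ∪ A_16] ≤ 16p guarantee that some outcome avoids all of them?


Union bound: P[∪_{i=1}^{16} A_i] ≤ Σ_i P[A_i] ≤ 16·p = 16·(9/128) = 9/8.
Numerically: 9/8 ≈ 1.12500.
Is 9/8 < 1? NO.
Since the bound 9/8 is ≥ 1, the union bound is uninformative here; it does NOT by itself certify existence.

16·p = 9/8 ≈ 1.12500; existence NOT certified by the union bound.


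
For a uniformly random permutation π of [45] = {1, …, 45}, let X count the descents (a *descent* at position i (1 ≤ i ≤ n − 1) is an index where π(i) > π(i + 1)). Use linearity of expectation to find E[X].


Write X = Σ X_I over i = 1, …, 44, with X_I the indicator of one descent.
There are 44 indicators.
For each fixed i, the pair (π(i), π(i+1)) is a uniformly random ordered pair of distinct values from {1, …, 45}; by symmetry P[π(i) > π(i+1)] = 1/2.
By linearity: E[X] = 44 · (1/2) = (45 − 1) · (1/2) = 22 ≈ 22.000000.

E[X] = 22 = 22.000000.


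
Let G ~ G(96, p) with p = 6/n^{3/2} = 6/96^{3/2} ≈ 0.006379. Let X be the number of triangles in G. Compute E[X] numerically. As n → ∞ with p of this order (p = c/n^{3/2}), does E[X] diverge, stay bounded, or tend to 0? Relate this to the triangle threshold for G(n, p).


Number of potential triangles: C(96, 3) = 142880.
Each occurs with probability p³ ≈ (0.006379)³ ≈ 2.595573e-07.
By linearity: E[X] = C(96, 3)·p³ ≈ 142880 · 2.595573e-07 ≈ 0.0371.
Since α = 3/2 > 1, p = c/n^{3/2} = o(1/n) is below the triangle threshold p ~ 1/n. Asymptotically E[X] ~ (c³/6)·n^{3(1−α)} = (6³/6)·n^{-1.5} → 0, so by Markov's inequality G has no triangles w.h.p.

E[X] ≈ 0.0371; in regime p = Θ(1/n^{3/2}) E[X] tends to 0 (below the triangle threshold p ~ 1/n).


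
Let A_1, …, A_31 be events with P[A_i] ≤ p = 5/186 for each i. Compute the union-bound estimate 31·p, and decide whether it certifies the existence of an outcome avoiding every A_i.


Union bound: P[∪_{i=1}^{31} A_i] ≤ Σ_i P[A_i] ≤ 31·p = 31·(5/186) = 5/6.
Numerically: 5/6 ≈ 0.8333.
Is 5/6 < 1? YES.
Since P[∪ A_i] ≤ 5/6 < 1, the complement has P[∩ A_i^c] ≥ 1 − 5/6 = 1/6 > 0, so some outcome avoids every A_i.

31·p = 5/6 ≈ 0.8333; existence CERTIFIED by the union bound.


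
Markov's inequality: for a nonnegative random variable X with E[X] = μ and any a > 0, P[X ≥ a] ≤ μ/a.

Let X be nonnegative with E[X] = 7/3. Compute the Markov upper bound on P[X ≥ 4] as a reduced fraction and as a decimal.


μ = E[X] = 7/3, a = 4.
Markov: P[X ≥ 4] ≤ μ/a = (7/3)/4 = 7/12.
Numerically: ≈ 0.58333.
(Since a = 4 > μ = 2.33333, the bound 7/12 is < 1 and informative.)

P[X ≥ 4] ≤ 7/12 ≈ 0.58333.


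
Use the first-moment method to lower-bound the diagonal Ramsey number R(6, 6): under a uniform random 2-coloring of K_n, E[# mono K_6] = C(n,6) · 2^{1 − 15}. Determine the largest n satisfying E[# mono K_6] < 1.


We need C(n, 6) · 2^{1 − 15} < 1, i.e. C(n, 6) < 2^{15 − 1} = 16384.
Check values of n near the boundary:
  n = 16: C(16, 6) = 8008; 8008 < 16384? YES
  n = 17: C(17, 6) = 12376; 12376 < 16384? YES
  n = 18: C(18, 6) = 18564; 18564 < 16384? NO
  n = 19: C(19, 6) = 27132; 27132 < 16384? NO
  n = 20: C(20, 6) = 38760; 38760 < 16384? NO
The largest n with C(n, 6) < 16384 is n = 17 (where E[X] = 1547/2048 ≈ 0.755371). Hence R(6, 6) > 17, i.e. R(6, 6) ≥ 18.

Largest n = 17; hence R(6, 6) > 17.


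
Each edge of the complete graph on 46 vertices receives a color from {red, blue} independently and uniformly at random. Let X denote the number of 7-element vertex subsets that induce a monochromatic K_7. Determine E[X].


Let X = Σ_S X_S over the C(46, 7) = 53524680 subsets S of size 7, where X_S = 1 if the K_7 on S is monochromatic.
For a fixed S, the K_7 on S has C(7, 2) = 21 edges. P[all 21 edges red] = (1/2)^21, and likewise for blue, so P[monochromatic] = 2·(1/2)^21 = 2^{1 − 21} = 1/1048576.
By linearity: E[X] = C(46, 7) · 2^{1 − 21} = 53524680 · 1/1048576 = 6690585/131072.
Numerically: E[X] ≈ 51.045113.

E[X] = C(46,7)·2^(1−C(7,2)) = 6690585/131072 ≈ 51.045113.


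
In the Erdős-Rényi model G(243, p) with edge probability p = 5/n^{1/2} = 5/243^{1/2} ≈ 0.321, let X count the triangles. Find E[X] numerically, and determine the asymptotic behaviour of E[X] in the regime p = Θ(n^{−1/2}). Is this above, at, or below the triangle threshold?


Number of potential triangles: C(243, 3) = 2362041.
Each occurs with probability p³ ≈ (0.321)³ ≈ 3.29990e-02.
By linearity: E[X] = C(243, 3)·p³ ≈ 2362041 · 3.29990e-02 ≈ 77944.959.
Since α = 1/2 < 1, p = c/n^{1/2} ≫ 1/n is above the triangle threshold p ~ 1/n. Asymptotically E[X] ~ (c³/6)·n^{3(1−α)} = (5³/6)·n^{1.5} → ∞; triangles are abundant w.h.p.

E[X] ≈ 77944.959; in regime p = Θ(1/n^{1/2}) E[X] diverges (above the triangle threshold p ~ 1/n).


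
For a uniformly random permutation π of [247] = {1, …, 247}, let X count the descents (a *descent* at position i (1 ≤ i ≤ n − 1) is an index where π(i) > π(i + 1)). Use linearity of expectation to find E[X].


Write X = Σ X_I over i = 1, …, 246, with X_I the indicator of one descent.
There are 246 indicators.
For each fixed i, the pair (π(i), π(i+1)) is a uniformly random ordered pair of distinct values from {1, …, 247}; by symmetry P[π(i) > π(i+1)] = 1/2.
By linearity: E[X] = 246 · (1/2) = (247 − 1) · (1/2) = 123 ≈ 123.000.

E[X] = 123 = 123.000.


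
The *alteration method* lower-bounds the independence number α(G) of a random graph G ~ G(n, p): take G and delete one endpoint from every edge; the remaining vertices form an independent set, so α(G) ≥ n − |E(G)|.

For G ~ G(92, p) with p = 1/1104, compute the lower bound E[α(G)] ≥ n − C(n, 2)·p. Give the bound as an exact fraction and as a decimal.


E[|E(G)|] = C(92, 2)·p = 4186 · (1/1104) = 91/24.
E[α(G)] ≥ n − E[|E(G)|] = 92 − 91/24 = 2117/24.
Numerically: ≈ 88.2083.
(This is only a lower bound; the true E[α(G)] may be larger.)

E[α(G)] ≥ 2117/24 ≈ 88.2083.


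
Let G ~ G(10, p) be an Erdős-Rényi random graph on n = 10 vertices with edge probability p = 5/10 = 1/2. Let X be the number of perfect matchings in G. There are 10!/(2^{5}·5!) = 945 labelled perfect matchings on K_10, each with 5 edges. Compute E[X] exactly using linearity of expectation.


K_10 has 10!/(2^{5}·5!) = 945 labelled perfect matchings.
For each such perfect matching H, let X_H = 1 if all 5 edges of H are present in G. Then P[X_H = 1] = p^{5} = (1/2)^{5} = 1/32.
Summing the indicators: E[X] = Σ_H E[X_H] = 945 · p^{5} = 945 · 1/32 = 945/32.
Numerically: E[X] ≈ 29.5312.

E[X] = 945 · (1/2)^{5} = 945/32 ≈ 29.5312.


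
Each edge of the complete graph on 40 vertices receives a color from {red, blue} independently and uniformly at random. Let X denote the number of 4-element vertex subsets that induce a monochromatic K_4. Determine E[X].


Let X = Σ_S X_S over the C(40, 4) = 91390 subsets S of size 4, where X_S = 1 if the K_4 on S is monochromatic.
For a fixed S, the K_4 on S has C(4, 2) = 6 edges. P[all 6 edges red] = (1/2)^6, and likewise for blue, so P[monochromatic] = 2·(1/2)^6 = 2^{1 − 6} = 1/32.
Summing: E[X] = C(40, 4) · 2^{1 − 6} = 91390 · 1/32 = 45695/16.
Numerically: E[X] ≈ 2855.93750.

E[X] = C(40,4)·2^(1−C(4,2)) = 45695/16 ≈ 2855.93750.


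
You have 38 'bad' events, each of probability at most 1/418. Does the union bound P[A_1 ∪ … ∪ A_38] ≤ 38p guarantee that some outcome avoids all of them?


Union bound: P[∪_{i=1}^{38} A_i] ≤ Σ_i P[A_i] ≤ 38·p = 38·(1/418) = 1/11.
Numerically: 1/11 ≈ 0.090909.
Is 1/11 < 1? YES.
Since P[∪ A_i] ≤ 1/11 < 1, the complement has P[∩ A_i^c] ≥ 1 − 1/11 = 10/11 > 0, so some outcome avoids every A_i.

38·p = 1/11 ≈ 0.090909; existence CERTIFIED by the union bound.


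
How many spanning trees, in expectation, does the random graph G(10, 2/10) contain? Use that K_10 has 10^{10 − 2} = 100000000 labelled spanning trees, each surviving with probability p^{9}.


K_10 has 10^{10 − 2} = 100000000 labelled spanning trees.
For each such spanning tree H, let X_H = 1 if all 9 edges of H are present in G. Then P[X_H = 1] = p^{9} = (1/5)^{9} = 1/1953125.
Summing the indicators: E[X] = Σ_H E[X_H] = 100000000 · p^{9} = 100000000 · 1/1953125 = 256/5.
Numerically: E[X] ≈ 51.2.

E[X] = 100000000 · (1/5)^{9} = 256/5 ≈ 51.2.


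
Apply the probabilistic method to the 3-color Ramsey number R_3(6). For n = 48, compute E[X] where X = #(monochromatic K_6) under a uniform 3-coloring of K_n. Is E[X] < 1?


E[X] = C(48, 6) · 3^{1 − 15} = 12271512 · 3^{−14} = 12271512/4782969.
As a reduced fraction: E[X] = 4090504/1594323 ≈ 2.56567.
Is E[X] < 1? NO.
Since E[X] ≥ 1, the first-moment bound is inconclusive at n = 48; it does NOT by itself certify R_3(6) > 48.

E[X] = 4090504/1594323 ≈ 2.56567; E[X] ≥ 1; first-moment method inconclusive here.
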